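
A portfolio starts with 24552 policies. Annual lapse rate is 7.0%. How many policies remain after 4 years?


remaining = initial * (1 - lapse)^years
= 24552 * (1 - 0.07)^4
= 24552 * 0.748052
= 18366.1729


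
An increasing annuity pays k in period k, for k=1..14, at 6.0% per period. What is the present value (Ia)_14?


(Ia)_n = sum_{k=1}^{n} k * v^k, v = 1/(1+i)
v = 0.943396
Sum computed term by term:
(Ia)_14 = 61.0078


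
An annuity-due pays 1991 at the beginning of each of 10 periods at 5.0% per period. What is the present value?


PV_due = PMT * (1-(1+i)^(-n))/i * (1+i)
PV_immediate = 15373.9742
PV_due = 15373.9742 * 1.05
= 16142.673


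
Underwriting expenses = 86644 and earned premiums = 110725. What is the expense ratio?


Expense ratio = expenses / premiums
= 86644 / 110725
= 0.7825


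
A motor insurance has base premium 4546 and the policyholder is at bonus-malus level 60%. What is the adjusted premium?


adjusted = base * BM_level / 100
= 4546 * 60 / 100
= 4546 * 0.6
= 2727.6


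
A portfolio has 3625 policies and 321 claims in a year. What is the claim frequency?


frequency = claims / policies
= 321 / 3625
= 0.0886


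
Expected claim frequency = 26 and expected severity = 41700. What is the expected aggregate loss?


E[S] = E[N] * E[X]
= 26 * 41700
= 1.0842e+06


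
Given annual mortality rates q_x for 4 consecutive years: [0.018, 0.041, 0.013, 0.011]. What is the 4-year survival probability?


p_k = 1 - q_k for each year
Survival = product of (1 - q_k)
= 0.982 * 0.959 * 0.987 * 0.989
= 0.9193


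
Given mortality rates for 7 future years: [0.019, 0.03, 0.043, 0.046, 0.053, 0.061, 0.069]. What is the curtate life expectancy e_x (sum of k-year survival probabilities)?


e_x = sum_{k=1}^{n} k_p_x
k_p_x values:
  1_p_x = 0.981
  2_p_x = 0.95157
  3_p_x = 0.910652
  4_p_x = 0.868762
  5_p_x = 0.822718
  6_p_x = 0.772532
  7_p_x = 0.719228
e_x = 6.0265


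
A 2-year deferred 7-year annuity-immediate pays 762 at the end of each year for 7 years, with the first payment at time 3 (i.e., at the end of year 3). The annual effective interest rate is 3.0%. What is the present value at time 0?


PV at time 2 of the 7-year annuity-immediate:
a_n = 762 * (1-(1+0.03)^(-7))/0.03 = 4747.4756
Discount back 2 years to time 0:
PV = 4747.4756 * (1+0.03)^(-2)
= 4747.4756 * 0.942596
= 4474.9511


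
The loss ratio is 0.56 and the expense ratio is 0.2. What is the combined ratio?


Combined ratio = loss ratio + expense ratio
= 0.56 + 0.2
= 0.76


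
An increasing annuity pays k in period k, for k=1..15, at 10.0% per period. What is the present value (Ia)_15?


(Ia)_n = sum_{k=1}^{n} k * v^k, v = 1/(1+i)
v = 0.909091
Sum computed term by term:
(Ia)_15 = 47.7581


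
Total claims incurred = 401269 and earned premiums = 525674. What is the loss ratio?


Loss ratio = claims / premiums
= 401269 / 525674
= 0.7633


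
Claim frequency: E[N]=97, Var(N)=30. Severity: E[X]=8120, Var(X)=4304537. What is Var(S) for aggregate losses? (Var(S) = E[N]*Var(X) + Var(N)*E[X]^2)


Var(S) = E[N]*Var(X) + Var(N)*E[X]^2
= 97*4304537 + 30*8120^2
= 417540089 + 1978032000
= 2.3956e+09


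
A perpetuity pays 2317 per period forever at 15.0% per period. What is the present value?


PV = PMT / i
= 2317 / 0.15
= 15446.6667


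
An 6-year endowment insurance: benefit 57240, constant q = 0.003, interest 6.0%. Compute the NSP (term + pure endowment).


Term component = 838.5223
Pure endowment = 6_p_x * v^6 * benefit = 0.982134 * 0.704961 * 57240 = 39631.0322
NSP = 40469.5544


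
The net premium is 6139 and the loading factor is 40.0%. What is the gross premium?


Gross = net * (1 + loading)
= 6139 * (1 + 0.4)
= 6139 * 1.4
= 8594.6


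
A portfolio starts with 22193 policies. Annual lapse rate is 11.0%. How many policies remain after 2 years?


remaining = initial * (1 - lapse)^years
= 22193 * (1 - 0.11)^2
= 22193 * 0.7921
= 17579.0753


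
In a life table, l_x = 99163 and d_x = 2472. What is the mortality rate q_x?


q_x = d_x / l_x
= 2472 / 99163
= 0.0249


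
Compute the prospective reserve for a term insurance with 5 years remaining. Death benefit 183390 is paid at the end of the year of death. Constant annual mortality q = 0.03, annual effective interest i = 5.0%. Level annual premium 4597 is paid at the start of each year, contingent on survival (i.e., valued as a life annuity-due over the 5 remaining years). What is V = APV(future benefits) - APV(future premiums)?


v = 1/(1+i) = 0.952381
APV(future benefits) per unit = sum_{k=0}^{4} k_p_x * q * v^(k+1) = 0.122685
APV(future benefits) = 183390 * 0.122685 = 22499.1623
Life annuity-due factor ä_{x:5} = sum_{k=0}^{4} k_p_x * v^k = 4.293967
APV(future premiums) = 4597 * 4.293967 = 19739.3681
V = 22499.1623 - 19739.3681
= 2759.7942


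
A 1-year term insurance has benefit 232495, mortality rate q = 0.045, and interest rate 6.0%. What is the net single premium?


NSP = benefit * q * v
v = 1/(1+i) = 0.943396
NSP = 232495 * 0.045 * 0.943396
= 9870.0708


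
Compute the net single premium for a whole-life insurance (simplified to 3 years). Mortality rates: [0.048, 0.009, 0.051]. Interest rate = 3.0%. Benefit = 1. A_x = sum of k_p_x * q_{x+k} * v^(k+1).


v = 0.970874
Year 0: k_p_x=1.0, q=0.048, term=0.046602
Year 1: k_p_x=0.952, q=0.009, term=0.008076
Year 2: k_p_x=0.943432, q=0.051, term=0.044032
A_x = 0.0987


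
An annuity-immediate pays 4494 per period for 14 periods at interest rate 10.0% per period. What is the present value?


PV = PMT * (1 - (1+i)^(-n)) / i
= 4494 * (1 - (1+0.1)^(-14)) / 0.1
= 4494 * (1 - 0.263331) / 0.1
= 4494 * 7.366687
= 33105.8934


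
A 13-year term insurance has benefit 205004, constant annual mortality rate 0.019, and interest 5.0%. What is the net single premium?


NSP = benefit * sum_{k=0}^{n-1} k_p_x * q * v^(k+1)
With constant q=0.019, v=0.952381
Sum = 0.161563
NSP = 205004 * 0.161563
= 33121.0045


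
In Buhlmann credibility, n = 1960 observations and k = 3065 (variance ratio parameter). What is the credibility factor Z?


Z = n / (n + k)
= 1960 / (1960 + 3065)
= 1960 / 5025
= 0.39


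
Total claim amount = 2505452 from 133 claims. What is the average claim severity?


severity = total / number
= 2505452 / 133
= 18837.985


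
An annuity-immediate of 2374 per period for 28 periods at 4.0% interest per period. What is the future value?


FV = PMT * ((1+i)^n - 1) / i
= 2374 * ((1.04)^28 - 1) / 0.04
= 2374 * (2.998703 - 1) / 0.04
= 118623.042


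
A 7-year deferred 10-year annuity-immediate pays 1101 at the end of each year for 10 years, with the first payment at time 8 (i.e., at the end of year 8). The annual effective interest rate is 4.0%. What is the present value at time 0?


PV at time 7 of the 10-year annuity-immediate:
a_n = 1101 * (1-(1+0.04)^(-10))/0.04 = 8930.0963
Discount back 7 years to time 0:
PV = 8930.0963 * (1+0.04)^(-7)
= 8930.0963 * 0.759918
= 6786.1392


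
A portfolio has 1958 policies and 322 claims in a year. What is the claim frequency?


frequency = claims / policies
= 322 / 1958
= 0.1645


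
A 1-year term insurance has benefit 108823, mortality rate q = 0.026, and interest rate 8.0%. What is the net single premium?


NSP = benefit * q * v
v = 1/(1+i) = 0.925926
NSP = 108823 * 0.026 * 0.925926
= 2619.813


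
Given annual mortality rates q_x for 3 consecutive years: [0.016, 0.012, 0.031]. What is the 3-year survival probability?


p_k = 1 - q_k for each year
Survival = product of (1 - q_k)
= 0.984 * 0.988 * 0.969
= 0.9421


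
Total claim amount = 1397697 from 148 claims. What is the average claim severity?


severity = total / number
= 1397697 / 148
= 9443.8986


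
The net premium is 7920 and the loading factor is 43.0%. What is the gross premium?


Gross = net * (1 + loading)
= 7920 * (1 + 0.43)
= 7920 * 1.43
= 11325.6


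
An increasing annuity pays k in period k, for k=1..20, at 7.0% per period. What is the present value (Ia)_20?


(Ia)_n = sum_{k=1}^{n} k * v^k, v = 1/(1+i)
v = 0.934579
Sum computed term by term:
(Ia)_20 = 88.1031


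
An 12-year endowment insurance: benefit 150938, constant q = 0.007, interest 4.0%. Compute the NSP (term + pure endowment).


Term component = 9574.1864
Pure endowment = 12_p_x * v^12 * benefit = 0.91916 * 0.624597 * 150938 = 86654.1769
NSP = 96228.3633


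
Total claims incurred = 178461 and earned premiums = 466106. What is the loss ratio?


Loss ratio = claims / premiums
= 178461 / 466106
= 0.3829


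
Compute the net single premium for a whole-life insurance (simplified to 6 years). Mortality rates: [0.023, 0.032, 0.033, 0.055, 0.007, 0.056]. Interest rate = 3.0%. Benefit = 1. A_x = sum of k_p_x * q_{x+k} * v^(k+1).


v = 0.970874
Year 0: k_p_x=1.0, q=0.023, term=0.02233
Year 1: k_p_x=0.977, q=0.032, term=0.029469
Year 2: k_p_x=0.945736, q=0.033, term=0.028561
Year 3: k_p_x=0.914527, q=0.055, term=0.04469
Year 4: k_p_x=0.864228, q=0.007, term=0.005218
Year 5: k_p_x=0.858178, q=0.056, term=0.040248
A_x = 0.1705


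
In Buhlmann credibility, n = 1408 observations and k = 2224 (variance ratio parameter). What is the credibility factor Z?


Z = n / (n + k)
= 1408 / (1408 + 2224)
= 1408 / 3632
= 0.3877


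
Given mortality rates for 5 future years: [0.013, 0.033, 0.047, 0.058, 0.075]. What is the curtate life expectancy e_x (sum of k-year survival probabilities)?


e_x = sum_{k=1}^{n} k_p_x
k_p_x values:
  1_p_x = 0.987
  2_p_x = 0.954429
  3_p_x = 0.909571
  4_p_x = 0.856816
  5_p_x = 0.792555
e_x = 4.5004


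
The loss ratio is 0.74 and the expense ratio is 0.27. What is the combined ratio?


Combined ratio = loss ratio + expense ratio
= 0.74 + 0.27
= 1.01


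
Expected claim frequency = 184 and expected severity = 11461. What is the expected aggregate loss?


E[S] = E[N] * E[X]
= 184 * 11461
= 2.1088e+06


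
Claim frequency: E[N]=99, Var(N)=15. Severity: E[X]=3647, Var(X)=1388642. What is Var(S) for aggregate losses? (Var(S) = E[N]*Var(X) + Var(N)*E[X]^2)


Var(S) = E[N]*Var(X) + Var(N)*E[X]^2
= 99*1388642 + 15*3647^2
= 137475558 + 199509135
= 3.3698e+08


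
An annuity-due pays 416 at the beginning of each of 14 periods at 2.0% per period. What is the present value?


PV_due = PMT * (1-(1+i)^(-n))/i * (1+i)
PV_immediate = 5036.1995
PV_due = 5036.1995 * 1.02
= 5136.9235


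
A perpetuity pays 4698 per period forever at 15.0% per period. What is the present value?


PV = PMT / i
= 4698 / 0.15
= 31320.0


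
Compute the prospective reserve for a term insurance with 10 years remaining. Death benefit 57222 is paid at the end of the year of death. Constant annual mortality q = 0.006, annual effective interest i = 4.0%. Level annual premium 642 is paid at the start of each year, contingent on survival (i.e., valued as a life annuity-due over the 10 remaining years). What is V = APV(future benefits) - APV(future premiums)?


v = 1/(1+i) = 0.961538
APV(future benefits) per unit = sum_{k=0}^{9} k_p_x * q * v^(k+1) = 0.047464
APV(future benefits) = 57222 * 0.047464 = 2715.9994
Life annuity-due factor ä_{x:10} = sum_{k=0}^{9} k_p_x * v^k = 8.227137
APV(future premiums) = 642 * 8.227137 = 5281.8219
V = 2715.9994 - 5281.8219
= -2565.8225


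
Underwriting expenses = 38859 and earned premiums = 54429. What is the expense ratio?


Expense ratio = expenses / premiums
= 38859 / 54429
= 0.7139


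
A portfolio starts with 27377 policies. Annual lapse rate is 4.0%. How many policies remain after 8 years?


remaining = initial * (1 - lapse)^years
= 27377 * (1 - 0.04)^8
= 27377 * 0.72139
= 19749.4825


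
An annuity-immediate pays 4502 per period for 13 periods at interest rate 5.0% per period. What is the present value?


PV = PMT * (1 - (1+i)^(-n)) / i
= 4502 * (1 - (1+0.05)^(-13)) / 0.05
= 4502 * (1 - 0.530321) / 0.05
= 4502 * 9.393573
= 42289.8656


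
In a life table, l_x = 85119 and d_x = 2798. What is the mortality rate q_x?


q_x = d_x / l_x
= 2798 / 85119
= 0.0329


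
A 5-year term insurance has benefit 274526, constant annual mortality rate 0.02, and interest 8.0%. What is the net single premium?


NSP = benefit * sum_{k=0}^{n-1} k_p_x * q * v^(k+1)
With constant q=0.02, v=0.925926
Sum = 0.076961
NSP = 274526 * 0.076961
= 21127.8885


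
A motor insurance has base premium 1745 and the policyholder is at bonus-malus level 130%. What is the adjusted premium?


adjusted = base * BM_level / 100
= 1745 * 130 / 100
= 1745 * 1.3
= 2268.5


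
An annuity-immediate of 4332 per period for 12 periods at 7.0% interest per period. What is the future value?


FV = PMT * ((1+i)^n - 1) / i
= 4332 * ((1.07)^12 - 1) / 0.07
= 4332 * (2.252192 - 1) / 0.07
= 77492.7709


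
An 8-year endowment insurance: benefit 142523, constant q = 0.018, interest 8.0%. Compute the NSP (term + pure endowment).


Term component = 13947.5028
Pure endowment = 8_p_x * v^8 * benefit = 0.864753 * 0.540269 * 142523 = 66586.596
NSP = 80534.0988


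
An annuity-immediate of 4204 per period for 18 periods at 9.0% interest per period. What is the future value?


FV = PMT * ((1+i)^n - 1) / i
= 4204 * ((1.09)^18 - 1) / 0.09
= 4204 * (4.71712 - 1) / 0.09
= 173630.8248


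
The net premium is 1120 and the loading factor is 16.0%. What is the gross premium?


Gross = net * (1 + loading)
= 1120 * (1 + 0.16)
= 1120 * 1.16
= 1299.2


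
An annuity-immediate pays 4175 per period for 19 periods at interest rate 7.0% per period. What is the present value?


PV = PMT * (1 - (1+i)^(-n)) / i
= 4175 * (1 - (1+0.07)^(-19)) / 0.07
= 4175 * (1 - 0.276508) / 0.07
= 4175 * 10.335595
= 43151.1101


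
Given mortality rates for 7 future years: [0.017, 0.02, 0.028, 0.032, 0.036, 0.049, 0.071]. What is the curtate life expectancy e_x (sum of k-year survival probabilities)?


e_x = sum_{k=1}^{n} k_p_x
k_p_x values:
  1_p_x = 0.983
  2_p_x = 0.96334
  3_p_x = 0.936366
  4_p_x = 0.906403
  5_p_x = 0.873772
  6_p_x = 0.830957
  7_p_x = 0.771959
e_x = 6.2658


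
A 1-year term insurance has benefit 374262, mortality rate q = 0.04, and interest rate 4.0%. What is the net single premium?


NSP = benefit * q * v
v = 1/(1+i) = 0.961538
NSP = 374262 * 0.04 * 0.961538
= 14394.6923


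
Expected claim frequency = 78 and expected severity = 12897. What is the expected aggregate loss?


E[S] = E[N] * E[X]
= 78 * 12897
= 1.0060e+06


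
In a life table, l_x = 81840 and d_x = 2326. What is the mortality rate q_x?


q_x = d_x / l_x
= 2326 / 81840
= 0.0284


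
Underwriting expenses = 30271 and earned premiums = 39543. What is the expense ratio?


Expense ratio = expenses / premiums
= 30271 / 39543
= 0.7655


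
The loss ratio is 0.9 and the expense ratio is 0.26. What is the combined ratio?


Combined ratio = loss ratio + expense ratio
= 0.9 + 0.26
= 1.16


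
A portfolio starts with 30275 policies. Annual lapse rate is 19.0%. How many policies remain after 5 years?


remaining = initial * (1 - lapse)^years
= 30275 * (1 - 0.19)^5
= 30275 * 0.348678
= 10556.2398


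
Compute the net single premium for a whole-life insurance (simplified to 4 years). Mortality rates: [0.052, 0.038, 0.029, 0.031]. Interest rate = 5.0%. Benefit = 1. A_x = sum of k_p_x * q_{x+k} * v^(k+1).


v = 0.952381
Year 0: k_p_x=1.0, q=0.052, term=0.049524
Year 1: k_p_x=0.948, q=0.038, term=0.032675
Year 2: k_p_x=0.911976, q=0.029, term=0.022846
Year 3: k_p_x=0.885529, q=0.031, term=0.022584
A_x = 0.1276


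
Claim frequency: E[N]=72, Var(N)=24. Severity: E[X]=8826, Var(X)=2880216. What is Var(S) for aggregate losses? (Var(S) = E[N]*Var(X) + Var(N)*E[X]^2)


Var(S) = E[N]*Var(X) + Var(N)*E[X]^2
= 72*2880216 + 24*8826^2
= 207375552 + 1869558624
= 2.0769e+09


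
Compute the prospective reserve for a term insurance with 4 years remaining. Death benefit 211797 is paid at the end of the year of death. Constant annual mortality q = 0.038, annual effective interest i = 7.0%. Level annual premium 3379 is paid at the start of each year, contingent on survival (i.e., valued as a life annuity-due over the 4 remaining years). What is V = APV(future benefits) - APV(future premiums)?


v = 1/(1+i) = 0.934579
APV(future benefits) per unit = sum_{k=0}^{3} k_p_x * q * v^(k+1) = 0.121959
APV(future benefits) = 211797 * 0.121959 = 25830.6007
Life annuity-due factor ä_{x:4} = sum_{k=0}^{3} k_p_x * v^k = 3.434115
APV(future premiums) = 3379 * 3.434115 = 11603.8759
V = 25830.6007 - 11603.8759
= 14226.7248


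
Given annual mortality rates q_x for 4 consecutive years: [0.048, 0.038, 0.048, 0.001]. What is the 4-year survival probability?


p_k = 1 - q_k for each year
Survival = product of (1 - q_k)
= 0.952 * 0.962 * 0.952 * 0.999
= 0.871


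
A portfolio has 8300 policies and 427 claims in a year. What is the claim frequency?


frequency = claims / policies
= 427 / 8300
= 0.0514


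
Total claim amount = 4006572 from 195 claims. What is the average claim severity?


severity = total / number
= 4006572 / 195
= 20546.5231


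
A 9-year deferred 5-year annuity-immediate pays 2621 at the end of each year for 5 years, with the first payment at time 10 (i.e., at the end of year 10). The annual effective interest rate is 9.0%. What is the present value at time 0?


PV at time 9 of the 5-year annuity-immediate:
a_n = 2621 * (1-(1+0.09)^(-5))/0.09 = 10194.776
Discount back 9 years to time 0:
PV = 10194.776 * (1+0.09)^(-9)
= 10194.776 * 0.460428
= 4693.9581


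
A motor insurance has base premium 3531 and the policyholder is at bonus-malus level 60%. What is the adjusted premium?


adjusted = base * BM_level / 100
= 3531 * 60 / 100
= 3531 * 0.6
= 2118.6


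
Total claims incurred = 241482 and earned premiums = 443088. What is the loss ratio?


Loss ratio = claims / premiums
= 241482 / 443088
= 0.545


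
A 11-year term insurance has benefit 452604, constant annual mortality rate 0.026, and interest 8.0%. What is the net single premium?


NSP = benefit * sum_{k=0}^{n-1} k_p_x * q * v^(k+1)
With constant q=0.026, v=0.925926
Sum = 0.16655
NSP = 452604 * 0.16655
= 75381.3772


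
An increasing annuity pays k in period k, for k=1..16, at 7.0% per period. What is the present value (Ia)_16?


(Ia)_n = sum_{k=1}^{n} k * v^k, v = 1/(1+i)
v = 0.934579
Sum computed term by term:
(Ia)_16 = 66.9737


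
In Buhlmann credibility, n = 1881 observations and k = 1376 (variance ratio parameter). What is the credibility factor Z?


Z = n / (n + k)
= 1881 / (1881 + 1376)
= 1881 / 3257
= 0.5775


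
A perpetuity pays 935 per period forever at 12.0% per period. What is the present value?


PV = PMT / i
= 935 / 0.12
= 7791.6667


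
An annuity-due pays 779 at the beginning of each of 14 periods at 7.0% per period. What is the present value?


PV_due = PMT * (1-(1+i)^(-n))/i * (1+i)
PV_immediate = 6812.7196
PV_due = 6812.7196 * 1.07
= 7289.6099


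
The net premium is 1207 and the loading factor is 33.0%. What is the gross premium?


Gross = net * (1 + loading)
= 1207 * (1 + 0.33)
= 1207 * 1.33
= 1605.31


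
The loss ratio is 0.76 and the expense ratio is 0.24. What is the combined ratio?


Combined ratio = loss ratio + expense ratio
= 0.76 + 0.24
= 1.0


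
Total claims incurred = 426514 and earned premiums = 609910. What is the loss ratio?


Loss ratio = claims / premiums
= 426514 / 609910
= 0.6993


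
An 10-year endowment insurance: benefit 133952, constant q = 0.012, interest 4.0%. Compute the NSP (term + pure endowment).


Term component = 12403.8437
Pure endowment = 10_p_x * v^10 * benefit = 0.886277 * 0.675564 * 133952 = 80202.0105
NSP = 92605.8542


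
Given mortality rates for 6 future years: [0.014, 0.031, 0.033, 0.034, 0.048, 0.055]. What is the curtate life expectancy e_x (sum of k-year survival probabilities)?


e_x = sum_{k=1}^{n} k_p_x
k_p_x values:
  1_p_x = 0.986
  2_p_x = 0.955434
  3_p_x = 0.923905
  4_p_x = 0.892492
  5_p_x = 0.849652
  6_p_x = 0.802921
e_x = 5.4104


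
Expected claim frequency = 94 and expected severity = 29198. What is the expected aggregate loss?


E[S] = E[N] * E[X]
= 94 * 29198
= 2.7446e+06


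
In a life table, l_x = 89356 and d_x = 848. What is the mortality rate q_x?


q_x = d_x / l_x
= 848 / 89356
= 0.0095


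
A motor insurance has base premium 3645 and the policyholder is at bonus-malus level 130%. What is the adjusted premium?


adjusted = base * BM_level / 100
= 3645 * 130 / 100
= 3645 * 1.3
= 4738.5


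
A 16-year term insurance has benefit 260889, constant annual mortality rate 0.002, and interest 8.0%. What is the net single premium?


NSP = benefit * sum_{k=0}^{n-1} k_p_x * q * v^(k+1)
With constant q=0.002, v=0.925926
Sum = 0.017495
NSP = 260889 * 0.017495
= 4564.3563


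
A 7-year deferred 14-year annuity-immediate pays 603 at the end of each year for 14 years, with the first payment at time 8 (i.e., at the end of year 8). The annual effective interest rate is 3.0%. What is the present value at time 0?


PV at time 7 of the 14-year annuity-immediate:
a_n = 603 * (1-(1+0.03)^(-14))/0.03 = 6811.5321
Discount back 7 years to time 0:
PV = 6811.5321 * (1+0.03)^(-7)
= 6811.5321 * 0.813092
= 5538.3989


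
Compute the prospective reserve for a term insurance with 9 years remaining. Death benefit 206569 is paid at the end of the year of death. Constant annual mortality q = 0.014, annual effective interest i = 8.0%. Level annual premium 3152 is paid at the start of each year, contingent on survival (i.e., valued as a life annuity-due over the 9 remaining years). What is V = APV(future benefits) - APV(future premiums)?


v = 1/(1+i) = 0.925926
APV(future benefits) per unit = sum_{k=0}^{8} k_p_x * q * v^(k+1) = 0.08331
APV(future benefits) = 206569 * 0.08331 = 17209.2148
Life annuity-due factor ä_{x:9} = sum_{k=0}^{8} k_p_x * v^k = 6.426753
APV(future premiums) = 3152 * 6.426753 = 20257.1263
V = 17209.2148 - 20257.1263
= -3047.9115


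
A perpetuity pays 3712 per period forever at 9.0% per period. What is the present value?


PV = PMT / i
= 3712 / 0.09
= 41244.4444


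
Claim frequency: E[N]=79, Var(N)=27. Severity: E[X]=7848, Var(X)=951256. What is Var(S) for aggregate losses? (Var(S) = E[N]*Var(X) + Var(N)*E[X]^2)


Var(S) = E[N]*Var(X) + Var(N)*E[X]^2
= 79*951256 + 27*7848^2
= 75149224 + 1662959808
= 1.7381e+09


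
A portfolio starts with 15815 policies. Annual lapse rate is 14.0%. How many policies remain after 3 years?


remaining = initial * (1 - lapse)^years
= 15815 * (1 - 0.14)^3
= 15815 * 0.636056
= 10059.2256


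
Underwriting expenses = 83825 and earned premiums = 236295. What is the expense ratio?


Expense ratio = expenses / premiums
= 83825 / 236295
= 0.3547


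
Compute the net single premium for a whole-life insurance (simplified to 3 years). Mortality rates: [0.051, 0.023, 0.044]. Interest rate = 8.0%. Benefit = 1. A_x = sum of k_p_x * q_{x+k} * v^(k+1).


v = 0.925926
Year 0: k_p_x=1.0, q=0.051, term=0.047222
Year 1: k_p_x=0.949, q=0.023, term=0.018713
Year 2: k_p_x=0.927173, q=0.044, term=0.032385
A_x = 0.0983


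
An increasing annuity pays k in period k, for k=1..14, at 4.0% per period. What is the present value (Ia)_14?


(Ia)_n = sum_{k=1}^{n} k * v^k, v = 1/(1+i)
v = 0.961538
Sum computed term by term:
(Ia)_14 = 72.5249


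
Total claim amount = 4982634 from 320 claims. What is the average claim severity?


severity = total / number
= 4982634 / 320
= 15570.7313


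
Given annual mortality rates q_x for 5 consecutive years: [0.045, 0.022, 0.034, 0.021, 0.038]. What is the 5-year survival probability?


p_k = 1 - q_k for each year
Survival = product of (1 - q_k)
= 0.955 * 0.978 * 0.966 * 0.979 * 0.962
= 0.8497


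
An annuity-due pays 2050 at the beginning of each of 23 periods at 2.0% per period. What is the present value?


PV_due = PMT * (1-(1+i)^(-n))/i * (1+i)
PV_immediate = 37499.0184
PV_due = 37499.0184 * 1.02
= 38248.9988


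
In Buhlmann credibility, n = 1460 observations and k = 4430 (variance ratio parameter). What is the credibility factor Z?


Z = n / (n + k)
= 1460 / (1460 + 4430)
= 1460 / 5890
= 0.2479


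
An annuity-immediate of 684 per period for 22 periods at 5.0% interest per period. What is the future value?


FV = PMT * ((1+i)^n - 1) / i
= 684 * ((1.05)^22 - 1) / 0.05
= 684 * (2.925261 - 1) / 0.05
= 26337.5666


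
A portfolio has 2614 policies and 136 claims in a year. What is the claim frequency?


frequency = claims / policies
= 136 / 2614
= 0.052


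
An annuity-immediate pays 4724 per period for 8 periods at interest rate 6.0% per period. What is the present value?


PV = PMT * (1 - (1+i)^(-n)) / i
= 4724 * (1 - (1+0.06)^(-8)) / 0.06
= 4724 * (1 - 0.627412) / 0.06
= 4724 * 6.209794
= 29335.066


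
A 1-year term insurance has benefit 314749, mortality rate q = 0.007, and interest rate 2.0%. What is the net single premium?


NSP = benefit * q * v
v = 1/(1+i) = 0.980392
NSP = 314749 * 0.007 * 0.980392
= 2160.0422


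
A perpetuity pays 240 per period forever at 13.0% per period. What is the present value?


PV = PMT / i
= 240 / 0.13
= 1846.1538


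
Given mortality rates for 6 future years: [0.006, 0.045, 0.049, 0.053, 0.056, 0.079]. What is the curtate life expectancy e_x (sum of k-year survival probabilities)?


e_x = sum_{k=1}^{n} k_p_x
k_p_x values:
  1_p_x = 0.994
  2_p_x = 0.94927
  3_p_x = 0.902756
  4_p_x = 0.85491
  5_p_x = 0.807035
  6_p_x = 0.743279
e_x = 5.2512


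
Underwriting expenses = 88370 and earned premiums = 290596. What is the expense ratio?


Expense ratio = expenses / premiums
= 88370 / 290596
= 0.3041


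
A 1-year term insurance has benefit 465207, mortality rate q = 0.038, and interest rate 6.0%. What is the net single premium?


NSP = benefit * q * v
v = 1/(1+i) = 0.943396
NSP = 465207 * 0.038 * 0.943396
= 16677.2321


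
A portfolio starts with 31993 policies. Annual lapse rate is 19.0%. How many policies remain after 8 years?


remaining = initial * (1 - lapse)^years
= 31993 * (1 - 0.19)^8
= 31993 * 0.185302
= 5928.3675


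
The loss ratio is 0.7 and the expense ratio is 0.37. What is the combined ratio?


Combined ratio = loss ratio + expense ratio
= 0.7 + 0.37
= 1.07


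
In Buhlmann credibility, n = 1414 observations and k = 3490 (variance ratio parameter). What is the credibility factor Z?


Z = n / (n + k)
= 1414 / (1414 + 3490)
= 1414 / 4904
= 0.2883


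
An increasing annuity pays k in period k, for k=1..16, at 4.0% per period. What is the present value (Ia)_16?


(Ia)_n = sum_{k=1}^{n} k * v^k, v = 1/(1+i)
v = 0.961538
Sum computed term by term:
(Ia)_16 = 89.3964


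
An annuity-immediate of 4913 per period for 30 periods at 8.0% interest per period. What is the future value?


FV = PMT * ((1+i)^n - 1) / i
= 4913 * ((1.08)^30 - 1) / 0.08
= 4913 * (10.062657 - 1) / 0.08
= 556560.4162


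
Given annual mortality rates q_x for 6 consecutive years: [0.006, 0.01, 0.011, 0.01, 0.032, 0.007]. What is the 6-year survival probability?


p_k = 1 - q_k for each year
Survival = product of (1 - q_k)
= 0.994 * 0.99 * 0.989 * 0.99 * 0.968 * 0.993
= 0.9261


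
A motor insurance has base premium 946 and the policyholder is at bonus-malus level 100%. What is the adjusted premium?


adjusted = base * BM_level / 100
= 946 * 100 / 100
= 946 * 1.0
= 946.0


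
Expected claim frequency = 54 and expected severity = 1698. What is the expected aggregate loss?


E[S] = E[N] * E[X]
= 54 * 1698
= 91692


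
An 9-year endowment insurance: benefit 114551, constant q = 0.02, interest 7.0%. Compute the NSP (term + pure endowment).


Term component = 13911.4924
Pure endowment = 9_p_x * v^9 * benefit = 0.833748 * 0.543934 * 114551 = 51949.2841
NSP = 65860.7765


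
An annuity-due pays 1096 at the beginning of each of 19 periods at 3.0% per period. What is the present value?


PV_due = PMT * (1-(1+i)^(-n))/i * (1+i)
PV_immediate = 15698.8838
PV_due = 15698.8838 * 1.03
= 16169.8503


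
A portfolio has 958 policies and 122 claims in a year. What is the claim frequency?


frequency = claims / policies
= 122 / 958
= 0.1273


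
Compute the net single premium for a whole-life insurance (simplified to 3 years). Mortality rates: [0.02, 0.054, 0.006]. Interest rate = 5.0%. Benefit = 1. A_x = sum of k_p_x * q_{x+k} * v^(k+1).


v = 0.952381
Year 0: k_p_x=1.0, q=0.02, term=0.019048
Year 1: k_p_x=0.98, q=0.054, term=0.048
Year 2: k_p_x=0.92708, q=0.006, term=0.004805
A_x = 0.0719


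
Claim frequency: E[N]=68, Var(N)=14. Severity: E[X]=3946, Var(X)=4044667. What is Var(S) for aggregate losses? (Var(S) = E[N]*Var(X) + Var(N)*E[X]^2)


Var(S) = E[N]*Var(X) + Var(N)*E[X]^2
= 68*4044667 + 14*3946^2
= 275037356 + 217992824
= 4.9303e+08


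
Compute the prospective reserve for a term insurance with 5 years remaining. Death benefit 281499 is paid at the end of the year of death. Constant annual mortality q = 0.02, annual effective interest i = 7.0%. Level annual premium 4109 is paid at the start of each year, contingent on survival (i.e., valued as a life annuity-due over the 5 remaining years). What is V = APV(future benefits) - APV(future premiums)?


v = 1/(1+i) = 0.934579
APV(future benefits) per unit = sum_{k=0}^{4} k_p_x * q * v^(k+1) = 0.079004
APV(future benefits) = 281499 * 0.079004 = 22239.4822
Life annuity-due factor ä_{x:5} = sum_{k=0}^{4} k_p_x * v^k = 4.226702
APV(future premiums) = 4109 * 4.226702 = 17367.5172
V = 22239.4822 - 17367.5172
= 4871.965


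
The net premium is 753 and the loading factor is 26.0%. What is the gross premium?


Gross = net * (1 + loading)
= 753 * (1 + 0.26)
= 753 * 1.26
= 948.78


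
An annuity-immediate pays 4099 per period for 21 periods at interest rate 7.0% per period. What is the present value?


PV = PMT * (1 - (1+i)^(-n)) / i
= 4099 * (1 - (1+0.07)^(-21)) / 0.07
= 4099 * (1 - 0.241513) / 0.07
= 4099 * 10.835527
= 44414.8265


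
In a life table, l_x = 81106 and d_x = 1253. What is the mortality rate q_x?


q_x = d_x / l_x
= 1253 / 81106
= 0.0154


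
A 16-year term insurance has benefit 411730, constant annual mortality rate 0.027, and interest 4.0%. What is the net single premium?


NSP = benefit * sum_{k=0}^{n-1} k_p_x * q * v^(k+1)
With constant q=0.027, v=0.961538
Sum = 0.26413
NSP = 411730 * 0.26413
= 108750.3475


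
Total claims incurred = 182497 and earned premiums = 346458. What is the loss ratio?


Loss ratio = claims / premiums
= 182497 / 346458
= 0.5268


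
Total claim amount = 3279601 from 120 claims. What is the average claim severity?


severity = total / number
= 3279601 / 120
= 27330.0083


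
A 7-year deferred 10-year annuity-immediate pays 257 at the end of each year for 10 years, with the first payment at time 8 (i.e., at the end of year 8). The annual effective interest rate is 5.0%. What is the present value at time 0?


PV at time 7 of the 10-year annuity-immediate:
a_n = 257 * (1-(1+0.05)^(-10))/0.05 = 1984.4859
Discount back 7 years to time 0:
PV = 1984.4859 * (1+0.05)^(-7)
= 1984.4859 * 0.710681
= 1410.3371


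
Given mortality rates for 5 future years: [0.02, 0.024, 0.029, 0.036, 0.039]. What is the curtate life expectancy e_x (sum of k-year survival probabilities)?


e_x = sum_{k=1}^{n} k_p_x
k_p_x values:
  1_p_x = 0.98
  2_p_x = 0.95648
  3_p_x = 0.928742
  4_p_x = 0.895307
  5_p_x = 0.86039
e_x = 4.6209


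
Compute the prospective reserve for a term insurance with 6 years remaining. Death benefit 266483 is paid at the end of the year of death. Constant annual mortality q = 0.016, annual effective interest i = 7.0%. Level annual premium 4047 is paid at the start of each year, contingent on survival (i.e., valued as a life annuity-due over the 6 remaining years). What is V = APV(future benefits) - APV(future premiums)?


v = 1/(1+i) = 0.934579
APV(future benefits) per unit = sum_{k=0}^{5} k_p_x * q * v^(k+1) = 0.073511
APV(future benefits) = 266483 * 0.073511 = 19589.4411
Life annuity-due factor ä_{x:6} = sum_{k=0}^{5} k_p_x * v^k = 4.91605
APV(future premiums) = 4047 * 4.91605 = 19895.2561
V = 19589.4411 - 19895.2561
= -305.8151


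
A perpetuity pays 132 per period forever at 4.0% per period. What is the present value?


PV = PMT / i
= 132 / 0.04
= 3300.0


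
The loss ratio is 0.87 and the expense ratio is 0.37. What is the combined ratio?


Combined ratio = loss ratio + expense ratio
= 0.87 + 0.37
= 1.24


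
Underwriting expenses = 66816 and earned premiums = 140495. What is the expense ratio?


Expense ratio = expenses / premiums
= 66816 / 140495
= 0.4756


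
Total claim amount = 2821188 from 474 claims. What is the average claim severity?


severity = total / number
= 2821188 / 474
= 5951.8734


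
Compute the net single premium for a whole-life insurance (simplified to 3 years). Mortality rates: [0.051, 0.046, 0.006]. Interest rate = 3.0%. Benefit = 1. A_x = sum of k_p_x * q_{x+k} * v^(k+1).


v = 0.970874
Year 0: k_p_x=1.0, q=0.051, term=0.049515
Year 1: k_p_x=0.949, q=0.046, term=0.041148
Year 2: k_p_x=0.905346, q=0.006, term=0.004971
A_x = 0.0956


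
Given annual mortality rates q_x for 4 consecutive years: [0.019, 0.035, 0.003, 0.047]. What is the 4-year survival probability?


p_k = 1 - q_k for each year
Survival = product of (1 - q_k)
= 0.981 * 0.965 * 0.997 * 0.953
= 0.8995


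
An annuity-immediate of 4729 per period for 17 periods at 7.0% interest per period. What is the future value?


FV = PMT * ((1+i)^n - 1) / i
= 4729 * ((1.07)^17 - 1) / 0.07
= 4729 * (3.158815 - 1) / 0.07
= 145843.3876


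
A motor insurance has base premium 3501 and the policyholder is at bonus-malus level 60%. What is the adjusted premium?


adjusted = base * BM_level / 100
= 3501 * 60 / 100
= 3501 * 0.6
= 2100.6


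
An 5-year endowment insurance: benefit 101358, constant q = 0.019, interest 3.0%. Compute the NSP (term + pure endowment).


Term component = 8500.3972
Pure endowment = 5_p_x * v^5 * benefit = 0.908542 * 0.862609 * 101358 = 79435.9229
NSP = 87936.3202


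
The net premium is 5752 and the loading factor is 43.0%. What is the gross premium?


Gross = net * (1 + loading)
= 5752 * (1 + 0.43)
= 5752 * 1.43
= 8225.36


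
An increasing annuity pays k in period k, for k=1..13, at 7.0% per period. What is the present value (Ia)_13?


(Ia)_n = sum_{k=1}^{n} k * v^k, v = 1/(1+i)
v = 0.934579
Sum computed term by term:
(Ia)_13 = 50.6878


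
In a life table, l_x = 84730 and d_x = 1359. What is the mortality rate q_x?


q_x = d_x / l_x
= 1359 / 84730
= 0.016


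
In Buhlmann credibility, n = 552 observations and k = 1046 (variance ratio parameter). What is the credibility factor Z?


Z = n / (n + k)
= 552 / (552 + 1046)
= 552 / 1598
= 0.3454


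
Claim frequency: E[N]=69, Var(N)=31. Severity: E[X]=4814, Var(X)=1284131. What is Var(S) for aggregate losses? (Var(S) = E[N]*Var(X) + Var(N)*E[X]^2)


Var(S) = E[N]*Var(X) + Var(N)*E[X]^2
= 69*1284131 + 31*4814^2
= 88605039 + 718412476
= 8.0702e+08


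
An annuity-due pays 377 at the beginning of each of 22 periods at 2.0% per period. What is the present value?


PV_due = PMT * (1-(1+i)^(-n))/i * (1+i)
PV_immediate = 6657.0842
PV_due = 6657.0842 * 1.02
= 6790.2259


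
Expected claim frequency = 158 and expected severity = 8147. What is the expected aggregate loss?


E[S] = E[N] * E[X]
= 158 * 8147
= 1.2872e+06


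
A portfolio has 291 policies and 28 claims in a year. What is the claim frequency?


frequency = claims / policies
= 28 / 291
= 0.0962


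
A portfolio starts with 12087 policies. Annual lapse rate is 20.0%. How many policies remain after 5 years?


remaining = initial * (1 - lapse)^years
= 12087 * (1 - 0.2)^5
= 12087 * 0.32768
= 3960.6682


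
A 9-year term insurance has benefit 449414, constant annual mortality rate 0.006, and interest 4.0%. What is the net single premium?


NSP = benefit * sum_{k=0}^{n-1} k_p_x * q * v^(k+1)
With constant q=0.006, v=0.961538
Sum = 0.043625
NSP = 449414 * 0.043625
= 19605.4921


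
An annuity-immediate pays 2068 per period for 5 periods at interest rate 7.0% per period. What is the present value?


PV = PMT * (1 - (1+i)^(-n)) / i
= 2068 * (1 - (1+0.07)^(-5)) / 0.07
= 2068 * (1 - 0.712986) / 0.07
= 2068 * 4.100197
= 8479.2083


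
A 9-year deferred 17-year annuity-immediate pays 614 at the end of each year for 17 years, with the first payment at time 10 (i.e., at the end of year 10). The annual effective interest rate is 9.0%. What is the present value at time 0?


PV at time 9 of the 17-year annuity-immediate:
a_n = 614 * (1-(1+0.09)^(-17))/0.09 = 5245.7897
Discount back 9 years to time 0:
PV = 5245.7897 * (1+0.09)^(-9)
= 5245.7897 * 0.460428
= 2415.3073


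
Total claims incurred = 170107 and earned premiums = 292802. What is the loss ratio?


Loss ratio = claims / premiums
= 170107 / 292802
= 0.581


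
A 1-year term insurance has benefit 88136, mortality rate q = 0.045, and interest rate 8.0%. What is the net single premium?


NSP = benefit * q * v
v = 1/(1+i) = 0.925926
NSP = 88136 * 0.045 * 0.925926
= 3672.3333


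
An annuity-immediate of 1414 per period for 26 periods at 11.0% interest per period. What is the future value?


FV = PMT * ((1+i)^n - 1) / i
= 1414 * ((1.11)^26 - 1) / 0.11
= 1414 * (15.079865 - 1) / 0.11
= 180990.2623


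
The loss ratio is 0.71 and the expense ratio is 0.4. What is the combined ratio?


Combined ratio = loss ratio + expense ratio
= 0.71 + 0.4
= 1.11


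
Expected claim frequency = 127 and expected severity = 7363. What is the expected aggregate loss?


E[S] = E[N] * E[X]
= 127 * 7363
= 935101


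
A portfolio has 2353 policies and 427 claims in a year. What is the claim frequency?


frequency = claims / policies
= 427 / 2353
= 0.1815


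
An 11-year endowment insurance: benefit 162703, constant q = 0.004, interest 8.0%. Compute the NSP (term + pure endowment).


Term component = 4568.1971
Pure endowment = 11_p_x * v^11 * benefit = 0.95687 * 0.428883 * 162703 = 66770.8605
NSP = 71339.0576


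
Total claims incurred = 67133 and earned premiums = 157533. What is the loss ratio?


Loss ratio = claims / premiums
= 67133 / 157533
= 0.4262


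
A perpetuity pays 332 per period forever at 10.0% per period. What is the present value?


PV = PMT / i
= 332 / 0.1
= 3320.0


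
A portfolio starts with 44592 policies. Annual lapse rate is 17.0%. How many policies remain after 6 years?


remaining = initial * (1 - lapse)^years
= 44592 * (1 - 0.17)^6
= 44592 * 0.32694
= 14578.9251


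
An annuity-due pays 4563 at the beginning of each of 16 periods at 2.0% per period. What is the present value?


PV_due = PMT * (1-(1+i)^(-n))/i * (1+i)
PV_immediate = 61955.0876
PV_due = 61955.0876 * 1.02
= 63194.1894


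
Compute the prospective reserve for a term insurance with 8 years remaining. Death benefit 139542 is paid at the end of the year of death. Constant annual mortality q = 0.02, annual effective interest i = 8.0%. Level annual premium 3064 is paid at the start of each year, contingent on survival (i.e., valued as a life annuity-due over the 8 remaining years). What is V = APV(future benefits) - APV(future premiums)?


v = 1/(1+i) = 0.925926
APV(future benefits) per unit = sum_{k=0}^{7} k_p_x * q * v^(k+1) = 0.108072
APV(future benefits) = 139542 * 0.108072 = 15080.561
Life annuity-due factor ä_{x:8} = sum_{k=0}^{7} k_p_x * v^k = 5.835879
APV(future premiums) = 3064 * 5.835879 = 17881.1347
V = 15080.561 - 17881.1347
= -2800.5737


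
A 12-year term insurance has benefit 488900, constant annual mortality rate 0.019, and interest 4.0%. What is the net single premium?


NSP = benefit * sum_{k=0}^{n-1} k_p_x * q * v^(k+1)
With constant q=0.019, v=0.961538
Sum = 0.162251
NSP = 488900 * 0.162251
= 79324.6377
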